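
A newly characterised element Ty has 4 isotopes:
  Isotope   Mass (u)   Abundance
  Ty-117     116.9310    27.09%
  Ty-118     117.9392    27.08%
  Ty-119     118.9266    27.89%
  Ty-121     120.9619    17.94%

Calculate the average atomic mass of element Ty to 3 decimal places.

Average mass = Σ (abundance × isotope mass) = 0.2709 × 116.9310 + 0.2708 × 117.9392 + 0.2789 × 118.9266 + 0.1794 × 120.9619
= 31.67661 + 31.93794 + 33.16863 + 21.70056 = 118.48374 u

118.484 u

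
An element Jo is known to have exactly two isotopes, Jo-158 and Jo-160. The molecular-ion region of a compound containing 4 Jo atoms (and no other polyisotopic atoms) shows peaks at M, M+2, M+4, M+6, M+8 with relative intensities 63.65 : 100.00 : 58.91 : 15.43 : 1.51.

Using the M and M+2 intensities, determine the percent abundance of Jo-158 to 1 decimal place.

71.8%

Write p for the Jo-158 fraction. I(M+2)/I(M) = [C(4,1)·p^3·(1−p)] / p^4 = 4·(1−p)/p = 100.00/63.65 = 1.5711
(1−p)/p = 1.5711/4 = 0.3928  ⇒  p = 1/(1 + 0.3928) = 0.7180
Jo-158: 71.8%, Jo-160: 28.2%.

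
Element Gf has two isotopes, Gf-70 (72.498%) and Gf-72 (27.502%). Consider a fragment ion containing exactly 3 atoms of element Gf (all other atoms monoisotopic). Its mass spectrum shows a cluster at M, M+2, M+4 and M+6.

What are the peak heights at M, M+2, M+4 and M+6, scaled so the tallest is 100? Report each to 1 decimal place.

87.9 : 100.0 : 37.9 : 4.8

Expanding (0.72498 + 0.27502)^3:
P(M) = 0.72498^3 = 0.381047
P(M+2) = 3 × 0.72498^2 × 0.27502^1 = 0.433648
P(M+4) = 3 × 0.72498^1 × 0.27502^2 = 0.164504
P(M+6) = 0.27502^3 = 0.020801
The M+2 peak is largest (0.433648); scaling to 100 gives 87.9 : 100.0 : 37.9 : 4.8.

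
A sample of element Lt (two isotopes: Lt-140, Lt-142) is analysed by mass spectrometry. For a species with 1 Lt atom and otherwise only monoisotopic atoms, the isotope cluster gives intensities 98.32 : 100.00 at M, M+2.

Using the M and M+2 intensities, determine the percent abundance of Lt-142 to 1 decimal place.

50.4%

If p is the fraction of Lt that is Lt-140, then I(M+2)/I(M) = [C(1,1)·p^0·(1−p)] / p^1 = 1·(1−p)/p = 100.00/98.32 = 1.0171
(1−p)/p = 1.0171/1 = 1.0171  ⇒  p = 1/(1 + 1.0171) = 0.4958
Lt-140: 49.6%, Lt-142: 50.4%.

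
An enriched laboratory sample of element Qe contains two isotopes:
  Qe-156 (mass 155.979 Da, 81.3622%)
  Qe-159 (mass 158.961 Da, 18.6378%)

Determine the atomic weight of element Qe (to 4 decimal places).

Weight each isotope mass by its fractional abundance: 0.813622 × 155.979 + 0.186378 × 158.961
= 126.90795 + 29.62683 = 156.53478 Da

156.5348 Da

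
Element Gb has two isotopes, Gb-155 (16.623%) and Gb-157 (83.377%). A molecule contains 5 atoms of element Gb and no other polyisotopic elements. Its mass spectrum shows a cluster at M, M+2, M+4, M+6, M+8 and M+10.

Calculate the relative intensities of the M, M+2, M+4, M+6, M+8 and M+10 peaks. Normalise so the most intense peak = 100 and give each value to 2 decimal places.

Each Gb atom is independently Gb-155 (p = 0.16623) or Gb-157 (q = 0.83377); the cluster is the binomial expansion (p + q)^5.
P(M) = 0.16623^5 = 0.000127
P(M+2) = 5 × 0.16623^4 × 0.83377^1 = 0.003183
P(M+4) = 10 × 0.16623^3 × 0.83377^2 = 0.031932
P(M+6) = 10 × 0.16623^2 × 0.83377^3 = 0.160161
P(M+8) = 5 × 0.16623^1 × 0.83377^4 = 0.401665
P(M+10) = 0.83377^5 = 0.402932
The M+10 peak is largest (0.402932); scaling to 100 gives 0.03 : 0.79 : 7.92 : 39.75 : 99.69 : 100.00.

0.03 : 0.79 : 7.92 : 39.75 : 99.69 : 100.00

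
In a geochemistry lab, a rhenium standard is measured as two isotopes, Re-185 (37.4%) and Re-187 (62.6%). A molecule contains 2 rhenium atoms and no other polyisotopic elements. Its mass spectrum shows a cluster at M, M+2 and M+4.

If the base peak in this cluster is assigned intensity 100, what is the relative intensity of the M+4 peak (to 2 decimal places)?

83.69

(0.374 + 0.626)^2 gives M 0.1399, M+2 0.4682, M+4 0.3919; the largest is M+2.
P(M+2) = C(2,1) × 0.374^1 × 0.626^1 = 2 × 0.3740 × 0.6260 = 0.468248 (base)
P(M+4) = C(2,2) × 0.374^0 × 0.626^2 = 1 × 1.0000 × 0.391876 = 0.391876
Relative intensity = 0.391876 / 0.468248 × 100 = 83.69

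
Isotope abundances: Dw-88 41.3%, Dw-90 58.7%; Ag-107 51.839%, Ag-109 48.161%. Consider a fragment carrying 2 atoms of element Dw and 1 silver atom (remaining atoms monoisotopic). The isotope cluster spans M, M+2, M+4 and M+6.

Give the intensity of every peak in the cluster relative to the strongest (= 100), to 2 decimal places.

21.45 : 80.92 : 100.00 : 40.27

Element Dw pattern (n=2): 0.170569 : 0.484862 : 0.344569
Silver pattern (n=1): 0.51839 : 0.48161
Convolve the two distributions (both contribute in 2-u steps):
  M: 0.170569×0.51839 = 0.088421
  M+2: 0.170569×0.48161 + 0.484862×0.51839 = 0.333495
  M+4: 0.484862×0.48161 + 0.344569×0.51839 = 0.412136
  M+6: 0.344569×0.48161 = 0.165948
Scale to base peak (0.412136) = 100: 21.45 : 80.92 : 100.00 : 40.27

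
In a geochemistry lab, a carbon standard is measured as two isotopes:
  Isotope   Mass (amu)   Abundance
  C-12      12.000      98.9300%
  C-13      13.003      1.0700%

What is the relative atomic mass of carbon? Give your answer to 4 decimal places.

12.0107 amu

Average mass = Σ (abundance × isotope mass) = 0.989300 × 12.000 + 0.010700 × 13.003
= 11.87160 + 0.13913 = 12.01073 amu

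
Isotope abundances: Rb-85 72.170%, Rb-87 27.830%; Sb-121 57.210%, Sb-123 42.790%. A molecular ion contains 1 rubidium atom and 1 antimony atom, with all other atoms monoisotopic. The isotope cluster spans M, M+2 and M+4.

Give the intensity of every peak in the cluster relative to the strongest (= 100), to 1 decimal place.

Rubidium pattern (n=1): 0.7217 : 0.2783
Antimony pattern (n=1): 0.5721 : 0.4279
Convolve the two distributions (both contribute in 2-u steps):
  M: 0.7217×0.5721 = 0.412885
  M+2: 0.7217×0.4279 + 0.2783×0.5721 = 0.468031
  M+4: 0.2783×0.4279 = 0.119085
Scale to base peak (0.468031) = 100: 88.2 : 100.0 : 25.4

88.2 : 100.0 : 25.4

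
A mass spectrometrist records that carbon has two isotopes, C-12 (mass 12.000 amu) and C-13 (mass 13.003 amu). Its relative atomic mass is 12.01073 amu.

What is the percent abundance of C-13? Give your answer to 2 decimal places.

1.07%

With x = fraction of C-12 (so C-13 is 1 − x):
12.000·x + 13.003·(1 − x) = 12.01073
(12.000 − 13.003)·x = 12.01073 − 13.003
x = -0.99227 / -1.003 = 0.98930 → 98.93% C-12, 1.07% C-13.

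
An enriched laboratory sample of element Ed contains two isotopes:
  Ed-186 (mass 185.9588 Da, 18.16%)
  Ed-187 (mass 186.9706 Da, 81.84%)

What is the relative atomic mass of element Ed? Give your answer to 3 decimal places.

Average mass = Σ (abundance × isotope mass) = 0.1816 × 185.9588 + 0.8184 × 186.9706
= 33.77012 + 153.01674 = 186.78686 Da

186.787 Da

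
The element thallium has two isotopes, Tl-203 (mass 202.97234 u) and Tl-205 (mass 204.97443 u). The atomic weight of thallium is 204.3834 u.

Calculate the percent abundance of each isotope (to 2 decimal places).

With x = fraction of Tl-203 (so Tl-205 is 1 − x):
202.97234·x + 204.97443·(1 − x) = 204.3834
(202.97234 − 204.97443)·x = 204.3834 − 204.97443
x = -0.59103 / -2.00209 = 0.29521 → 29.52% Tl-203, 70.48% Tl-205.

Tl-203: 29.52%, Tl-205: 70.48%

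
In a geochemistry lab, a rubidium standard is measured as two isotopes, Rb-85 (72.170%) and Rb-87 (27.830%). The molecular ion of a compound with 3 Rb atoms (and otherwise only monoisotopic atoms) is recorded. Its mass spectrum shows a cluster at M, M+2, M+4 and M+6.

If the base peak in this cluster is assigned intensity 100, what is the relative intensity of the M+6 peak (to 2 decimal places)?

(0.72170 + 0.27830)^3 gives M 0.3759, M+2 0.4349, M+4 0.1677, M+6 0.0216; the largest is M+2.
P(M+2) = C(3,1) × 0.72170^2 × 0.27830^1 = 3 × 0.52085089 × 0.2783 = 0.434858 (base)
P(M+6) = C(3,3) × 0.72170^0 × 0.27830^3 = 1 × 1.0000 × 0.02155458 = 0.021555
Relative intensity = 0.021555 / 0.434858 × 100 = 4.96

4.96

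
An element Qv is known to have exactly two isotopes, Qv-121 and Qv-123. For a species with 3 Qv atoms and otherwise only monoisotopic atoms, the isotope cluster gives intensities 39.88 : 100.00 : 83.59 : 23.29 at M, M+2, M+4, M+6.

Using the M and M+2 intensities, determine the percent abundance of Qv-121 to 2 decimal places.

54.47%

Write p for the Qv-121 fraction. I(M+2)/I(M) = [C(3,1)·p^2·(1−p)] / p^3 = 3·(1−p)/p = 100.00/39.88 = 2.5075
(1−p)/p = 2.5075/3 = 0.8358  ⇒  p = 1/(1 + 0.8358) = 0.5447
Qv-121: 54.47%, Qv-123: 45.53%.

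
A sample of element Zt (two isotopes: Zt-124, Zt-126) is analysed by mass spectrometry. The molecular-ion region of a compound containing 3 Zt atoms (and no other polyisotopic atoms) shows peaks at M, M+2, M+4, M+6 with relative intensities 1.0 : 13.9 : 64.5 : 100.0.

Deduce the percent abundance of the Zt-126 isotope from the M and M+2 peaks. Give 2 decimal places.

82.25%

Write p for the Zt-124 fraction. I(M+2)/I(M) = [C(3,1)·p^2·(1−p)] / p^3 = 3·(1−p)/p = 13.9/1.0 = 13.9000
(1−p)/p = 13.9000/3 = 4.6333  ⇒  p = 1/(1 + 4.6333) = 0.1775
Zt-124: 17.75%, Zt-126: 82.25%.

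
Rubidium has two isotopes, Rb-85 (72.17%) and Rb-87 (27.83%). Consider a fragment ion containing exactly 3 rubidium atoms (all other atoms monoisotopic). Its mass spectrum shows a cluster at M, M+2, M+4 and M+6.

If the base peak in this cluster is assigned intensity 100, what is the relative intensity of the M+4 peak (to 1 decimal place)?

(0.7217 + 0.2783)^3 gives M 0.3759, M+2 0.4349, M+4 0.1677, M+6 0.0216; the largest is M+2.
P(M+2) = C(3,1) × 0.7217^2 × 0.2783^1 = 3 × 0.52085089 × 0.2783 = 0.434858 (base)
P(M+4) = C(3,2) × 0.7217^1 × 0.2783^2 = 3 × 0.7217 × 0.07745089 = 0.167689
Relative intensity = 0.167689 / 0.434858 × 100 = 38.6

38.6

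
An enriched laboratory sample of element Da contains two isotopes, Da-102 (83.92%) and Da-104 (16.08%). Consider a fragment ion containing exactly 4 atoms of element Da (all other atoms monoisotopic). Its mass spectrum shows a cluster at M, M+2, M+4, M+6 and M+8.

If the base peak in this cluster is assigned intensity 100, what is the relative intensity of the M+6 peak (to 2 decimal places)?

(0.8392 + 0.1608)^4 gives M 0.4960, M+2 0.3801, M+4 0.1093, M+6 0.0140, M+8 0.0007; the largest is M.
P(M) = C(4,0) × 0.8392^4 × 0.1608^0 = 1 × 0.49597741 × 1.0000 = 0.495977 (base)
P(M+6) = C(4,3) × 0.8392^1 × 0.1608^3 = 4 × 0.8392 × 0.00415775 = 0.013957
Relative intensity = 0.013957 / 0.495977 × 100 = 2.81

2.81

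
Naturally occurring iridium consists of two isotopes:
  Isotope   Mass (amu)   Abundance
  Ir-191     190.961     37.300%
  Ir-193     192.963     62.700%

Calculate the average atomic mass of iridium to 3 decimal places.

The abundance-weighted mean is 0.37300 × 190.961 + 0.62700 × 192.963
= 71.2285 + 120.9878 = 192.2163 amu

192.216 amu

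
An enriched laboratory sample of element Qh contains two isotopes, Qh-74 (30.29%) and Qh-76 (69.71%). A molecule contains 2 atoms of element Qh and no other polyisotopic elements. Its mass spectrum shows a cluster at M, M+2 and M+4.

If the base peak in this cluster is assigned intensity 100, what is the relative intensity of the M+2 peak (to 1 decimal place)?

Term probabilities: M 0.0917, M+2 0.4223, M+4 0.4859. Base peak = M+4.
P(M+4) = C(2,2) × 0.3029^0 × 0.6971^2 = 1 × 1.0000 × 0.48594841 = 0.485948 (base)
P(M+2) = C(2,1) × 0.3029^1 × 0.6971^1 = 2 × 0.3029 × 0.6971 = 0.422303
Relative intensity = 0.422303 / 0.485948 × 100 = 86.9

86.9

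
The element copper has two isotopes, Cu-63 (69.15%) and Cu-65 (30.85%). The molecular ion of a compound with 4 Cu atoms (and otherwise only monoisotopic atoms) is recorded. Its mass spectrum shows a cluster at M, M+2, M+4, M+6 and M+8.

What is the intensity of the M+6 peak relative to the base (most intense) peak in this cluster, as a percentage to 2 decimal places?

19.90%

Term probabilities: M 0.2286, M+2 0.4080, M+4 0.2731, M+6 0.0812, M+8 0.0091. Base peak = M+2.
P(M+2) = C(4,1) × 0.6915^3 × 0.3085^1 = 4 × 0.33065611 × 0.3085 = 0.408030 (base)
P(M+6) = C(4,3) × 0.6915^1 × 0.3085^3 = 4 × 0.6915 × 0.02936064 = 0.081212
Relative intensity = 0.081212 / 0.408030 × 100 = 19.90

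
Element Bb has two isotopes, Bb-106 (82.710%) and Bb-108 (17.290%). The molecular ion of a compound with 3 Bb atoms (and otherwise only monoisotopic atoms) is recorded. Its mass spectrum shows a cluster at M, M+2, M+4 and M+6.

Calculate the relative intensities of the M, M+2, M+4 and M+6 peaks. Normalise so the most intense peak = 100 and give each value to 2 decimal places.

The 3 Bb atoms are independent, so intensities follow the terms of (0.82710 + 0.17290)^3.
P(M) = 0.82710^3 = 0.565814
P(M+2) = 3 × 0.82710^2 × 0.17290^1 = 0.354840
P(M+4) = 3 × 0.82710^1 × 0.17290^2 = 0.074177
P(M+6) = 0.17290^3 = 0.005169
The M peak is largest (0.565814); scaling to 100 gives 100.00 : 62.71 : 13.11 : 0.91.

100.00 : 62.71 : 13.11 : 0.91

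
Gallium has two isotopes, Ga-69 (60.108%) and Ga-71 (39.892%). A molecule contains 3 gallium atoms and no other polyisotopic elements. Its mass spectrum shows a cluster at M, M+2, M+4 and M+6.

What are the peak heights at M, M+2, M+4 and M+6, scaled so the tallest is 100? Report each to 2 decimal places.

Each Ga atom is independently Ga-69 (p = 0.60108) or Ga-71 (q = 0.39892); the cluster is the binomial expansion (p + q)^3.
P(M) = 0.60108^3 = 0.217169
P(M+2) = 3 × 0.60108^2 × 0.39892^1 = 0.432386
P(M+4) = 3 × 0.60108^1 × 0.39892^2 = 0.286963
P(M+6) = 0.39892^3 = 0.063483
The M+2 peak is largest (0.432386); scaling to 100 gives 50.23 : 100.00 : 66.37 : 14.68.

50.23 : 100.00 : 66.37 : 14.68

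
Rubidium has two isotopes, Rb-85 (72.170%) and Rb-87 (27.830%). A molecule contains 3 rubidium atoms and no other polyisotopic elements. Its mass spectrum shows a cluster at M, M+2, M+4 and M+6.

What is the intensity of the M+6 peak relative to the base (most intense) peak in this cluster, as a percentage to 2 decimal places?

4.96%

Term probabilities: M 0.3759, M+2 0.4349, M+4 0.1677, M+6 0.0216. Base peak = M+2.
P(M+2) = C(3,1) × 0.72170^2 × 0.27830^1 = 3 × 0.52085089 × 0.2783 = 0.434858 (base)
P(M+6) = C(3,3) × 0.72170^0 × 0.27830^3 = 1 × 1.0000 × 0.02155458 = 0.021555
Relative intensity = 0.021555 / 0.434858 × 100 = 4.96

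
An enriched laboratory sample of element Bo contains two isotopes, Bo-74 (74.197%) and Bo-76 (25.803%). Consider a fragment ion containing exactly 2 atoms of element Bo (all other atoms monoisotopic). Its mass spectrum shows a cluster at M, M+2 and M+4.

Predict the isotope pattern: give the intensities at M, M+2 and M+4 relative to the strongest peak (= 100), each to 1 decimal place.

The 2 Bo atoms are independent, so intensities follow the terms of (0.74197 + 0.25803)^2.
P(M) = 0.74197^2 = 0.550519
P(M+2) = 2 × 0.74197^1 × 0.25803^1 = 0.382901
P(M+4) = 0.25803^2 = 0.066579
The M peak is largest (0.550519); scaling to 100 gives 100.0 : 69.6 : 12.1.

100.0 : 69.6 : 12.1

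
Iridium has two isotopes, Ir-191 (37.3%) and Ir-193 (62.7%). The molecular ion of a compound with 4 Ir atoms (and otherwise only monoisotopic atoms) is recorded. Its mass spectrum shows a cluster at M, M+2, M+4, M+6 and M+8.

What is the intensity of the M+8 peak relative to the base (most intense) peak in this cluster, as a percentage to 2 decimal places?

(0.373 + 0.627)^4 gives M 0.0194, M+2 0.1302, M+4 0.3282, M+6 0.3678, M+8 0.1546; the largest is M+6.
P(M+6) = C(4,3) × 0.373^1 × 0.627^3 = 4 × 0.3730 × 0.24649188 = 0.367766 (base)
P(M+8) = C(4,4) × 0.373^0 × 0.627^4 = 1 × 1.0000 × 0.15455041 = 0.154550
Relative intensity = 0.154550 / 0.367766 × 100 = 42.02

42.02%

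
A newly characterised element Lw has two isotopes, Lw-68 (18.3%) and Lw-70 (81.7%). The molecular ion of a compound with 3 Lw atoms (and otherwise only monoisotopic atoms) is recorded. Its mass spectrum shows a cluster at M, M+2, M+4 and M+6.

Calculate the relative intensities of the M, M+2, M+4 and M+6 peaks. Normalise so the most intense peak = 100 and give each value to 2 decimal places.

1.12 : 15.05 : 67.20 : 100.00

Each Lw atom is independently Lw-68 (p = 0.183) or Lw-70 (q = 0.817); the cluster is the binomial expansion (p + q)^3.
P(M) = 0.183^3 = 0.006128
P(M+2) = 3 × 0.183^2 × 0.817^1 = 0.082082
P(M+4) = 3 × 0.183^1 × 0.817^2 = 0.366451
P(M+6) = 0.817^3 = 0.545339
The M+6 peak is largest (0.545339); scaling to 100 gives 1.12 : 15.05 : 67.20 : 100.00.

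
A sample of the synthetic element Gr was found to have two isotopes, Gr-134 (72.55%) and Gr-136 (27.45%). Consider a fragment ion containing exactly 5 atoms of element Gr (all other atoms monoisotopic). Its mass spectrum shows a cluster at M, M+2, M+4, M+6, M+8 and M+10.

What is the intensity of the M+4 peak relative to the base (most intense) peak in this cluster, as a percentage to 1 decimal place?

75.7%

Term probabilities: M 0.2010, M+2 0.3802, M+4 0.2877, M+6 0.1089, M+8 0.0206, M+10 0.0016. Base peak = M+2.
P(M+2) = C(5,1) × 0.7255^4 × 0.2745^1 = 5 × 0.27704459 × 0.2745 = 0.380244 (base)
P(M+4) = C(5,2) × 0.7255^3 × 0.2745^2 = 10 × 0.38186711 × 0.07535025 = 0.287738
Relative intensity = 0.287738 / 0.380244 × 100 = 75.7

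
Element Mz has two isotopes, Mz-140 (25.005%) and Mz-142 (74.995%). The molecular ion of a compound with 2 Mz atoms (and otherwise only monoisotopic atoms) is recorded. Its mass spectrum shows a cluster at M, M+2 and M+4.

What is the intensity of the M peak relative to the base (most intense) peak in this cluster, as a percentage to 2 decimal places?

11.12%

(0.25005 + 0.74995)^2 gives M 0.0625, M+2 0.3750, M+4 0.5624; the largest is M+4.
P(M+4) = C(2,2) × 0.25005^0 × 0.74995^2 = 1 × 1.0000 × 0.562425 = 0.562425 (base)
P(M) = C(2,0) × 0.25005^2 × 0.74995^0 = 1 × 0.062525 × 1.0000 = 0.062525
Relative intensity = 0.062525 / 0.562425 × 100 = 11.12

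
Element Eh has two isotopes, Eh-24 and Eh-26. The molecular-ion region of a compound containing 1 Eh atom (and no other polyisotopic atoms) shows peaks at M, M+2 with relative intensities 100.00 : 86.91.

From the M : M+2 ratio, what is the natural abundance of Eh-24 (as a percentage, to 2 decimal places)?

Let p = fractional abundance of Eh-24. I(M+2)/I(M) = [C(1,1)·p^0·(1−p)] / p^1 = 1·(1−p)/p = 86.91/100.00 = 0.8691
(1−p)/p = 0.8691/1 = 0.8691  ⇒  p = 1/(1 + 0.8691) = 0.5350
Eh-24: 53.50%, Eh-26: 46.50%.

53.50%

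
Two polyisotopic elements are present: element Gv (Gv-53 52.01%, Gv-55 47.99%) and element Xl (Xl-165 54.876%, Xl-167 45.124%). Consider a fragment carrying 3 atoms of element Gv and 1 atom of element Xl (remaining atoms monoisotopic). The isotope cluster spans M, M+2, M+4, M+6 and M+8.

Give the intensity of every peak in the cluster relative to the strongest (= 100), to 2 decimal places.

Element Gv pattern (n=3): 0.14068914 : 0.38944462 : 0.35934335 : 0.11052289
Element Xl pattern (n=1): 0.54876 : 0.45124
Convolve the two distributions (both contribute in 2-u steps):
  M: 0.14068914×0.54876 = 0.077205
  M+2: 0.14068914×0.45124 + 0.38944462×0.54876 = 0.277196
  M+4: 0.38944462×0.45124 + 0.35934335×0.54876 = 0.372926
  M+6: 0.35934335×0.45124 + 0.11052289×0.54876 = 0.222801
  M+8: 0.11052289×0.45124 = 0.049872
Scale to base peak (0.372926) = 100: 20.70 : 74.33 : 100.00 : 59.74 : 13.37

20.70 : 74.33 : 100.00 : 59.74 : 13.37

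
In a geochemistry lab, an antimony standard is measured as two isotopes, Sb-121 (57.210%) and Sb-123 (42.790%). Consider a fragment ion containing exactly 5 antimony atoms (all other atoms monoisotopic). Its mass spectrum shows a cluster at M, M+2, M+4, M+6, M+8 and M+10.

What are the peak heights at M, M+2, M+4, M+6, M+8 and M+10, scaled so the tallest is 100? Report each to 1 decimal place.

17.9 : 66.8 : 100.0 : 74.8 : 28.0 : 4.2

Each Sb atom is independently Sb-121 (p = 0.57210) or Sb-123 (q = 0.42790); the cluster is the binomial expansion (p + q)^5.
P(M) = 0.57210^5 = 0.061286
P(M+2) = 5 × 0.57210^4 × 0.42790^1 = 0.229192
P(M+4) = 10 × 0.57210^3 × 0.42790^2 = 0.342847
P(M+6) = 10 × 0.57210^2 × 0.42790^3 = 0.256431
P(M+8) = 5 × 0.57210^1 × 0.42790^4 = 0.095898
P(M+10) = 0.42790^5 = 0.014345
The M+4 peak is largest (0.342847); scaling to 100 gives 17.9 : 66.8 : 100.0 : 74.8 : 28.0 : 4.2.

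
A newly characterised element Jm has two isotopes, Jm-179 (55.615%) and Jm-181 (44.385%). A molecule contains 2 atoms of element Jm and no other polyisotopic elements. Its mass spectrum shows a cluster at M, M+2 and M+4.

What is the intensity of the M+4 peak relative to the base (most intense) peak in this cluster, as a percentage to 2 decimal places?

(0.55615 + 0.44385)^2 gives M 0.3093, M+2 0.4937, M+4 0.1970; the largest is M+2.
P(M+2) = C(2,1) × 0.55615^1 × 0.44385^1 = 2 × 0.55615 × 0.44385 = 0.493694 (base)
P(M+4) = C(2,2) × 0.55615^0 × 0.44385^2 = 1 × 1.0000 × 0.19700282 = 0.197003
Relative intensity = 0.197003 / 0.493694 × 100 = 39.90

39.90%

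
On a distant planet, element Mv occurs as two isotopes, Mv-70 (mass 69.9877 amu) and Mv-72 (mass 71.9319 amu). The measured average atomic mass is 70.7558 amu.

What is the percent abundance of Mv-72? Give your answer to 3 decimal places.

Let x be the fractional abundance of Mv-70; then Mv-72 has abundance 1 − x.
69.9877·x + 71.9319·(1 − x) = 70.7558
(69.9877 − 71.9319)·x = 70.7558 − 71.9319
x = -1.1761 / -1.9442 = 0.60493 → 60.493% Mv-70, 39.507% Mv-72.

39.507%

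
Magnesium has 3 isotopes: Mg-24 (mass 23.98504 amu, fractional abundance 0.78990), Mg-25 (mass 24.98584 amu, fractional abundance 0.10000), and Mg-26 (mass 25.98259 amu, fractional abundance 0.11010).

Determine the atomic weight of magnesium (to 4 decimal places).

24.3051 amu

Average mass = Σ (abundance × isotope mass) = 0.78990 × 23.98504 + 0.10000 × 24.98584 + 0.11010 × 25.98259
= 18.945783 + 2.498584 + 2.860683 = 24.305050 amu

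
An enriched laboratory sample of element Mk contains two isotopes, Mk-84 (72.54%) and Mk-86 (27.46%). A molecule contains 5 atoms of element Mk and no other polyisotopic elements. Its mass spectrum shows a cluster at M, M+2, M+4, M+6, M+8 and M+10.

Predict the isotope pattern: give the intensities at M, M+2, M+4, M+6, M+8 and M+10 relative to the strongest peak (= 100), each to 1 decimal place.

52.8 : 100.0 : 75.7 : 28.7 : 5.4 : 0.4

The 5 Mk atoms are independent, so intensities follow the terms of (0.7254 + 0.2746)^5.
P(M) = 0.7254^5 = 0.200857
P(M+2) = 5 × 0.7254^4 × 0.2746^1 = 0.380173
P(M+4) = 10 × 0.7254^3 × 0.2746^2 = 0.287828
P(M+6) = 10 × 0.7254^2 × 0.2746^3 = 0.108957
P(M+8) = 5 × 0.7254^1 × 0.2746^4 = 0.020623
P(M+10) = 0.2746^5 = 0.001561
The M+2 peak is largest (0.380173); scaling to 100 gives 52.8 : 100.0 : 75.7 : 28.7 : 5.4 : 0.4.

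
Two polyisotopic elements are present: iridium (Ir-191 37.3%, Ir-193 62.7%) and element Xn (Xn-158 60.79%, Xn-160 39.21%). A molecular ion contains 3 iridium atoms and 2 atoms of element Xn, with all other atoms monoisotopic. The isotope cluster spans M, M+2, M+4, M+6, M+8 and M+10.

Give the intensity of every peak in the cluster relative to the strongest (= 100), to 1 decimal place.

5.6 : 35.6 : 86.6 : 100.0 : 54.3 : 11.1

Iridium pattern (n=3): 0.05189512 : 0.26170165 : 0.43991135 : 0.24649188
Element Xn pattern (n=2): 0.36954241 : 0.47671518 : 0.15374241
Convolve the two distributions (both contribute in 2-u steps):
  M: 0.05189512×0.36954241 = 0.019177
  M+2: 0.05189512×0.47671518 + 0.26170165×0.36954241 = 0.121449
  M+4: 0.05189512×0.15374241 + 0.26170165×0.47671518 + 0.43991135×0.36954241 = 0.295302
  M+6: 0.26170165×0.15374241 + 0.43991135×0.47671518 + 0.24649188×0.36954241 = 0.341036
  M+8: 0.43991135×0.15374241 + 0.24649188×0.47671518 = 0.185139
  M+10: 0.24649188×0.15374241 = 0.037896
Scale to base peak (0.341036) = 100: 5.6 : 35.6 : 86.6 : 100.0 : 54.3 : 11.1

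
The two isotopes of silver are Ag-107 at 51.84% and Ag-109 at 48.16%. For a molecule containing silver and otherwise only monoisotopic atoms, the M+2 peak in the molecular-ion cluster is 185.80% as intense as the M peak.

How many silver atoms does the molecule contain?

For n independent Ag atoms, I(M+2)/I(M) = n · (abundance Ag-109) / (abundance Ag-107) = n · 0.4816/0.5184.
n = 1.8580 × 0.5184/0.4816 = 2.00 ≈ 2

2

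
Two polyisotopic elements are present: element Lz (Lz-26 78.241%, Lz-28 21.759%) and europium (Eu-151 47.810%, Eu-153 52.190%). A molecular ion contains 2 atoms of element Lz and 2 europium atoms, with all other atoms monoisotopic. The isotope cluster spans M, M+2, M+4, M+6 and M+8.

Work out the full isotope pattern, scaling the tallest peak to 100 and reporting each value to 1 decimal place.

Element Lz pattern (n=2): 0.61216541 : 0.34048918 : 0.04734541
Europium pattern (n=2): 0.22857961 : 0.49904078 : 0.27237961
Convolve the two distributions (both contribute in 2-u steps):
  M: 0.61216541×0.22857961 = 0.139929
  M+2: 0.61216541×0.49904078 + 0.34048918×0.22857961 = 0.383324
  M+4: 0.61216541×0.27237961 + 0.34048918×0.49904078 + 0.04734541×0.22857961 = 0.347482
  M+6: 0.34048918×0.27237961 + 0.04734541×0.49904078 = 0.116370
  M+8: 0.04734541×0.27237961 = 0.012896
Scale to base peak (0.383324) = 100: 36.5 : 100.0 : 90.6 : 30.4 : 3.4

36.5 : 100.0 : 90.6 : 30.4 : 3.4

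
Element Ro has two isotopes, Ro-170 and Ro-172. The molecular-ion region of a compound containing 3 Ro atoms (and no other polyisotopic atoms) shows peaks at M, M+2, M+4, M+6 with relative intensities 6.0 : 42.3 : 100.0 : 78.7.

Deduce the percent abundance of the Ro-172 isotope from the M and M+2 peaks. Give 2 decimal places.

70.15%

Write p for the Ro-170 fraction. I(M+2)/I(M) = [C(3,1)·p^2·(1−p)] / p^3 = 3·(1−p)/p = 42.3/6.0 = 7.0500
(1−p)/p = 7.0500/3 = 2.3500  ⇒  p = 1/(1 + 2.3500) = 0.2985
Ro-170: 29.85%, Ro-172: 70.15%.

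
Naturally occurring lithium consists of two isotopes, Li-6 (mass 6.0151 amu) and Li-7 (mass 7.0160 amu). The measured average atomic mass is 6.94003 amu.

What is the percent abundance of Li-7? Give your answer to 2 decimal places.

92.41%

Writing the weighted mean with unknown fraction x of Li-6:
6.0151·x + 7.0160·(1 − x) = 6.94003
(6.0151 − 7.0160)·x = 6.94003 − 7.0160
x = -0.07597 / -1.0009 = 0.07590 → 7.59% Li-6, 92.41% Li-7.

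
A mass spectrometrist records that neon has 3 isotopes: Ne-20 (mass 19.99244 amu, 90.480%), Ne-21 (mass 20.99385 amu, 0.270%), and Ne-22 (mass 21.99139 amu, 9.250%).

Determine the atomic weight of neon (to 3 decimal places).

Weight each isotope mass by its fractional abundance: 0.90480 × 19.99244 + 0.00270 × 20.99385 + 0.09250 × 21.99139
= 18.089160 + 0.056683 + 2.034204 = 20.180047 amu

20.180 amu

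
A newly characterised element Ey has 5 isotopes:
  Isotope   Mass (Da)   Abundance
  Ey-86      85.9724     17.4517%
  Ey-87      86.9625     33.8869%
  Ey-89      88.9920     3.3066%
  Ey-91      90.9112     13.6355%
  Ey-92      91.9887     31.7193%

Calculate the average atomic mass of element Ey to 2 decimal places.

88.99 Da

Average mass = Σ (abundance × isotope mass) = 0.174517 × 85.9724 + 0.338869 × 86.9625 + 0.033066 × 88.9920 + 0.136355 × 90.9112 + 0.317193 × 91.9887
= 15.00365 + 29.46890 + 2.94261 + 12.39620 + 29.17817 = 88.98953 Da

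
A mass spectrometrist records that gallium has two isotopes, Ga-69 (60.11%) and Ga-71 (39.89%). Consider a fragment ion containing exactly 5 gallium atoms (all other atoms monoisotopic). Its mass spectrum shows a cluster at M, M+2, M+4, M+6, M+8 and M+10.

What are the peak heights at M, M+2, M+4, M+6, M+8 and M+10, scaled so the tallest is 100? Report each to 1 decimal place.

22.7 : 75.3 : 100.0 : 66.4 : 22.0 : 2.9

Each Ga atom is independently Ga-69 (p = 0.6011) or Ga-71 (q = 0.3989); the cluster is the binomial expansion (p + q)^5.
P(M) = 0.6011^5 = 0.078475
P(M+2) = 5 × 0.6011^4 × 0.3989^1 = 0.260388
P(M+4) = 10 × 0.6011^3 × 0.3989^2 = 0.345596
P(M+6) = 10 × 0.6011^2 × 0.3989^3 = 0.229343
P(M+8) = 5 × 0.6011^1 × 0.3989^4 = 0.076098
P(M+10) = 0.3989^5 = 0.010100
The M+4 peak is largest (0.345596); scaling to 100 gives 22.7 : 75.3 : 100.0 : 66.4 : 22.0 : 2.9.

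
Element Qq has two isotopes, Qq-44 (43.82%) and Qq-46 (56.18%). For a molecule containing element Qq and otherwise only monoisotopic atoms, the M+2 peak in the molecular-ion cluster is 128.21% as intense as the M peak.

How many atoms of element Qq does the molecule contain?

1

The M+2/M ratio from n Qq atoms is n · q/p = n · 0.5618/0.4382.
n = 1.2821 × 0.4382/0.5618 = 1.00 ≈ 1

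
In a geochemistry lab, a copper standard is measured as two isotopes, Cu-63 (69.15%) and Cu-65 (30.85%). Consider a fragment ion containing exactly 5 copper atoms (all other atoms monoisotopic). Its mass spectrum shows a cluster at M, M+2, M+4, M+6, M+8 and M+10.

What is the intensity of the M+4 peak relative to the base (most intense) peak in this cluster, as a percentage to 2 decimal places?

(0.6915 + 0.3085)^5 gives M 0.1581, M+2 0.3527, M+4 0.3147, M+6 0.1404, M+8 0.0313, M+10 0.0028; the largest is M+2.
P(M+2) = C(5,1) × 0.6915^4 × 0.3085^1 = 5 × 0.2286487 × 0.3085 = 0.352691 (base)
P(M+4) = C(5,2) × 0.6915^3 × 0.3085^2 = 10 × 0.33065611 × 0.09517225 = 0.314693
Relative intensity = 0.314693 / 0.352691 × 100 = 89.23

89.23%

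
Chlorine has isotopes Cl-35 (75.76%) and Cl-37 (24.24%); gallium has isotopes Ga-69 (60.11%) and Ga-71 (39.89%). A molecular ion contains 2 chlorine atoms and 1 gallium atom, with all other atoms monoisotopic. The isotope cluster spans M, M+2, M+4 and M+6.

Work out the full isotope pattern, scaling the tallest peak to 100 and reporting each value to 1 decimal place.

76.7 : 100.0 : 40.4 : 5.2

Chlorine pattern (n=2): 0.57395776 : 0.36728448 : 0.05875776
Gallium pattern (n=1): 0.6011 : 0.3989
Convolve the two distributions (both contribute in 2-u steps):
  M: 0.57395776×0.6011 = 0.345006
  M+2: 0.57395776×0.3989 + 0.36728448×0.6011 = 0.449726
  M+4: 0.36728448×0.3989 + 0.05875776×0.6011 = 0.181829
  M+6: 0.05875776×0.3989 = 0.023438
Scale to base peak (0.449726) = 100: 76.7 : 100.0 : 40.4 : 5.2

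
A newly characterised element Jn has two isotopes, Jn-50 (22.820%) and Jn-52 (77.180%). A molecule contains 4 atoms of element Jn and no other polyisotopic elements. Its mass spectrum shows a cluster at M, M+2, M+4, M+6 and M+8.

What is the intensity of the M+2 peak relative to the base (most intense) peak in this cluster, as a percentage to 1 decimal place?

Term probabilities: M 0.0027, M+2 0.0367, M+4 0.1861, M+6 0.4197, M+8 0.3548. Base peak = M+6.
P(M+6) = C(4,3) × 0.22820^1 × 0.77180^3 = 4 × 0.2282 × 0.45974215 = 0.419653 (base)
P(M+2) = C(4,1) × 0.22820^3 × 0.77180^1 = 4 × 0.01188357 × 0.7718 = 0.036687
Relative intensity = 0.036687 / 0.419653 × 100 = 8.7

8.7%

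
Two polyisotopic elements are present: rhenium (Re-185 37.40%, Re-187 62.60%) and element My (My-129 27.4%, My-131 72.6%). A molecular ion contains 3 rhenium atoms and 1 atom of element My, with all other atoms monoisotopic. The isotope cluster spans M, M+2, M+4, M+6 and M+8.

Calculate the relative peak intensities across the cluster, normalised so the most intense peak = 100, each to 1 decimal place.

3.7 : 28.5 : 80.5 : 100.0 : 46.1

Rhenium pattern (n=3): 0.05231362 : 0.26268713 : 0.43968487 : 0.24531438
Element My pattern (n=1): 0.2740 : 0.7260
Convolve the two distributions (both contribute in 2-u steps):
  M: 0.05231362×0.2740 = 0.014334
  M+2: 0.05231362×0.7260 + 0.26268713×0.2740 = 0.109956
  M+4: 0.26268713×0.7260 + 0.43968487×0.2740 = 0.311185
  M+6: 0.43968487×0.7260 + 0.24531438×0.2740 = 0.386427
  M+8: 0.24531438×0.7260 = 0.178098
Scale to base peak (0.386427) = 100: 3.7 : 28.5 : 80.5 : 100.0 : 46.1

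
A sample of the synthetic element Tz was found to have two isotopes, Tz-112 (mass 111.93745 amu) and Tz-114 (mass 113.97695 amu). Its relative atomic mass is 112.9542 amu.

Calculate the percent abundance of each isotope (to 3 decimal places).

Writing the weighted mean with unknown fraction x of Tz-112:
111.93745·x + 113.97695·(1 − x) = 112.9542
(111.93745 − 113.97695)·x = 112.9542 − 113.97695
x = -1.02275 / -2.03950 = 0.50147 → 50.147% Tz-112, 49.853% Tz-114.

Tz-112: 50.147%, Tz-114: 49.853%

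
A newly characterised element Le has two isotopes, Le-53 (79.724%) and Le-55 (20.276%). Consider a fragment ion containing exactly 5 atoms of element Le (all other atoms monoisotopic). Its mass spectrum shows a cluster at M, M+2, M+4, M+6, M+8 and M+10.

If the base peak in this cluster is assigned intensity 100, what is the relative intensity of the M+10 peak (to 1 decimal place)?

Binomial terms of (0.79724 + 0.20276)^5: M 0.3221, M+2 0.4096, M+4 0.2083, M+6 0.0530, M+8 0.0067, M+10 0.0003 → M+2 is the base peak.
P(M+2) = C(5,1) × 0.79724^4 × 0.20276^1 = 5 × 0.4039767 × 0.20276 = 0.409552 (base)
P(M+10) = C(5,5) × 0.79724^0 × 0.20276^5 = 1 × 1.0000 × 0.0003427 = 0.000343
Relative intensity = 0.000343 / 0.409552 × 100 = 0.1

0.1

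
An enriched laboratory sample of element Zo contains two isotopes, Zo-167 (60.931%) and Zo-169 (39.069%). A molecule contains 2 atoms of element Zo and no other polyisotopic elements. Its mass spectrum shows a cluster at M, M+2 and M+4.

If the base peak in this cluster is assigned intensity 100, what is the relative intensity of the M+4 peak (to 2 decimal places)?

32.06

(0.60931 + 0.39069)^2 gives M 0.3713, M+2 0.4761, M+4 0.1526; the largest is M+2.
P(M+2) = C(2,1) × 0.60931^1 × 0.39069^1 = 2 × 0.60931 × 0.39069 = 0.476103 (base)
P(M+4) = C(2,2) × 0.60931^0 × 0.39069^2 = 1 × 1.0000 × 0.15263868 = 0.152639
Relative intensity = 0.152639 / 0.476103 × 100 = 32.06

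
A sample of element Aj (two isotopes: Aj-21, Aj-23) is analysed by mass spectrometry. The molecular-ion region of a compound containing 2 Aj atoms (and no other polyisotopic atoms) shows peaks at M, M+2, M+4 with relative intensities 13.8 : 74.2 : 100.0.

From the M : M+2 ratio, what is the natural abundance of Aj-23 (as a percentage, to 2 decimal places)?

72.89%

Write p for the Aj-21 fraction. I(M+2)/I(M) = [C(2,1)·p^1·(1−p)] / p^2 = 2·(1−p)/p = 74.2/13.8 = 5.3768
(1−p)/p = 5.3768/2 = 2.6884  ⇒  p = 1/(1 + 2.6884) = 0.2711
Aj-21: 27.11%, Aj-23: 72.89%.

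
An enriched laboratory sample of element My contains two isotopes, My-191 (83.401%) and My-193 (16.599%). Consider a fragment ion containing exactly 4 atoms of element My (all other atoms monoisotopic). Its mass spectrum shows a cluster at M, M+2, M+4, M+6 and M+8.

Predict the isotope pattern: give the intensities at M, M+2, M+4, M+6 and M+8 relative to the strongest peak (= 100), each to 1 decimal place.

Expanding (0.83401 + 0.16599)^4:
P(M) = 0.83401^4 = 0.483821
P(M+2) = 4 × 0.83401^3 × 0.16599^1 = 0.385173
P(M+4) = 6 × 0.83401^2 × 0.16599^2 = 0.114989
P(M+6) = 4 × 0.83401^1 × 0.16599^3 = 0.015257
P(M+8) = 0.16599^4 = 0.000759
The M peak is largest (0.483821); scaling to 100 gives 100.0 : 79.6 : 23.8 : 3.2 : 0.2.

100.0 : 79.6 : 23.8 : 3.2 : 0.2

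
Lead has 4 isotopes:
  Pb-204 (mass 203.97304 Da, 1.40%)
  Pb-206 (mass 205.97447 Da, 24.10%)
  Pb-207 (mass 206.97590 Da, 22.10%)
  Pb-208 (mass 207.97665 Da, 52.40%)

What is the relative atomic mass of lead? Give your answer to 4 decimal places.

The abundance-weighted mean is 0.0140 × 203.97304 + 0.2410 × 205.97447 + 0.2210 × 206.97590 + 0.5240 × 207.97665
= 2.855623 + 49.639847 + 45.741674 + 108.979765 = 207.216909 Da

207.2169 Da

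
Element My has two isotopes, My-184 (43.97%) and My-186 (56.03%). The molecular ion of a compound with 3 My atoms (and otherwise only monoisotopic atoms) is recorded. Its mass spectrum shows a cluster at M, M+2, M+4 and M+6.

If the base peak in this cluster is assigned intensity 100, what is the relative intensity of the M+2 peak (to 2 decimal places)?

78.48

Term probabilities: M 0.0850, M+2 0.3250, M+4 0.4141, M+6 0.1759. Base peak = M+4.
P(M+4) = C(3,2) × 0.4397^1 × 0.5603^2 = 3 × 0.4397 × 0.31393609 = 0.414113 (base)
P(M+2) = C(3,1) × 0.4397^2 × 0.5603^1 = 3 × 0.19333609 × 0.5603 = 0.324979
Relative intensity = 0.324979 / 0.414113 × 100 = 78.48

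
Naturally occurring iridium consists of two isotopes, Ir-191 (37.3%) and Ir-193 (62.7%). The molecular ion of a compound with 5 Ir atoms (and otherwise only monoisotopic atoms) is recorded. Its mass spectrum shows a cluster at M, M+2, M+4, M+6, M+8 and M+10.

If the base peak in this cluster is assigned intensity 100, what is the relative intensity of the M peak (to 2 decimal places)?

(0.373 + 0.627)^5 gives M 0.0072, M+2 0.0607, M+4 0.2040, M+6 0.3429, M+8 0.2882, M+10 0.0969; the largest is M+6.
P(M+6) = C(5,3) × 0.373^2 × 0.627^3 = 10 × 0.139129 × 0.24649188 = 0.342942 (base)
P(M) = C(5,0) × 0.373^5 × 0.627^0 = 1 × 0.00722012 × 1.0000 = 0.007220
Relative intensity = 0.007220 / 0.342942 × 100 = 2.11

2.11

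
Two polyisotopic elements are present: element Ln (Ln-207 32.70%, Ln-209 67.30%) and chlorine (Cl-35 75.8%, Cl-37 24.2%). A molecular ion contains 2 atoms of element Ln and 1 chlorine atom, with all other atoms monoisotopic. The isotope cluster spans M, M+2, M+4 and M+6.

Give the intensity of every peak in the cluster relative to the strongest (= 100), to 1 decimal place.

18.0 : 79.9 : 100.0 : 24.4

Element Ln pattern (n=2): 0.106929 : 0.440142 : 0.452929
Chlorine pattern (n=1): 0.7580 : 0.2420
Convolve the two distributions (both contribute in 2-u steps):
  M: 0.106929×0.7580 = 0.081052
  M+2: 0.106929×0.2420 + 0.440142×0.7580 = 0.359504
  M+4: 0.440142×0.2420 + 0.452929×0.7580 = 0.449835
  M+6: 0.452929×0.2420 = 0.109609
Scale to base peak (0.449835) = 100: 18.0 : 79.9 : 100.0 : 24.4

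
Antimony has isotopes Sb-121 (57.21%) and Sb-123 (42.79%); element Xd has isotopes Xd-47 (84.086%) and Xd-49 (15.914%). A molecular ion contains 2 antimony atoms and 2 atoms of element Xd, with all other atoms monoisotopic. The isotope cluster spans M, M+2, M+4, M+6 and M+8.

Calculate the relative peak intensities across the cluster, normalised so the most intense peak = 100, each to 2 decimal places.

53.35 : 100.00 : 61.96 : 14.16 : 1.07

Antimony pattern (n=2): 0.32729841 : 0.48960318 : 0.18309841
Element Xd pattern (n=2): 0.70704554 : 0.26762892 : 0.02532554
Convolve the two distributions (both contribute in 2-u steps):
  M: 0.32729841×0.70704554 = 0.231415
  M+2: 0.32729841×0.26762892 + 0.48960318×0.70704554 = 0.433766
  M+4: 0.32729841×0.02532554 + 0.48960318×0.26762892 + 0.18309841×0.70704554 = 0.268780
  M+6: 0.48960318×0.02532554 + 0.18309841×0.26762892 = 0.061402
  M+8: 0.18309841×0.02532554 = 0.004637
Scale to base peak (0.433766) = 100: 53.35 : 100.00 : 61.96 : 14.16 : 1.07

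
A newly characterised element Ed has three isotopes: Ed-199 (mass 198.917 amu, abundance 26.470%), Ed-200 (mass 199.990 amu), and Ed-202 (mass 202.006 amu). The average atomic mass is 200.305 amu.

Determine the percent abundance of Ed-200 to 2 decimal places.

43.82%

The remaining 73.530% is split between Ed-200 (fraction x) and Ed-202 (fraction 0.73530 − x).
Substituting: 199.990x + 202.006(0.73530 − x) = 147.6516701
(199.990 − 202.006)x = -0.8833417  ⇒  x = 0.43817, y = 0.29713
Ed-200: 43.82%, Ed-202: 29.71%.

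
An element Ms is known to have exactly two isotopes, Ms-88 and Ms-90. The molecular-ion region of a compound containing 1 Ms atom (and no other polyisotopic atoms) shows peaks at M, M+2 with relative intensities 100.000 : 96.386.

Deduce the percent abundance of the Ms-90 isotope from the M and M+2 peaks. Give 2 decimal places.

Let p = fractional abundance of Ms-88. I(M+2)/I(M) = [C(1,1)·p^0·(1−p)] / p^1 = 1·(1−p)/p = 96.386/100.000 = 0.9639
(1−p)/p = 0.9639/1 = 0.9639  ⇒  p = 1/(1 + 0.9639) = 0.5092
Ms-88: 50.92%, Ms-90: 49.08%.

49.08%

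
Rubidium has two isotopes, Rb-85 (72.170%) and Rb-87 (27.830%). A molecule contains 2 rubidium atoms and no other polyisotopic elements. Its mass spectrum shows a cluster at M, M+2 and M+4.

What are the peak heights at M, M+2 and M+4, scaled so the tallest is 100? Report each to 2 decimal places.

100.00 : 77.12 : 14.87

The 2 Rb atoms are independent, so intensities follow the terms of (0.72170 + 0.27830)^2.
P(M) = 0.72170^2 = 0.520851
P(M+2) = 2 × 0.72170^1 × 0.27830^1 = 0.401698
P(M+4) = 0.27830^2 = 0.077451
The M peak is largest (0.520851); scaling to 100 gives 100.00 : 77.12 : 14.87.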